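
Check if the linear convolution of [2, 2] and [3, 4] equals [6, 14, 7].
Recompute linear convolution of [2, 2] and [3, 4]: y[0] = 2×3 = 6; y[1] = 2×4 + 2×3 = 14; y[2] = 2×4 = 8 → [6, 14, 8]. Compare to given [6, 14, 7]: they differ at index 2: given 7, correct 8, so answer: No

No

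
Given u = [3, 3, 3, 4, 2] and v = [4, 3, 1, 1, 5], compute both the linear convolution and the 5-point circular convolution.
Linear: y_lin[0] = 3×4 = 12; y_lin[1] = 3×3 + 3×4 = 21; y_lin[2] = 3×1 + 3×3 + 3×4 = 24; y_lin[3] = 3×1 + 3×1 + 3×3 + 4×4 = 31; y_lin[4] = 3×5 + 3×1 + 3×1 + 4×3 + 2×4 = 41; y_lin[5] = 3×5 + 3×1 + 4×1 + 2×3 = 28; y_lin[6] = 3×5 + 4×1 + 2×1 = 21; y_lin[7] = 4×5 + 2×1 = 22; y_lin[8] = 2×5 = 10 → [12, 21, 24, 31, 41, 28, 21, 22, 10]. Circular (length 5): y[0] = 3×4 + 3×5 + 3×1 + 4×1 + 2×3 = 40; y[1] = 3×3 + 3×4 + 3×5 + 4×1 + 2×1 = 42; y[2] = 3×1 + 3×3 + 3×4 + 4×5 + 2×1 = 46; y[3] = 3×1 + 3×1 + 3×3 + 4×4 + 2×5 = 41; y[4] = 3×5 + 3×1 + 3×1 + 4×3 + 2×4 = 41 → [40, 42, 46, 41, 41]

Linear: [12, 21, 24, 31, 41, 28, 21, 22, 10], Circular: [40, 42, 46, 41, 41]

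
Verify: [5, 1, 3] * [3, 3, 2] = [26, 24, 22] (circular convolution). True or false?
Recompute circular convolution of [5, 1, 3] and [3, 3, 2]: y[0] = 5×3 + 1×2 + 3×3 = 26; y[1] = 5×3 + 1×3 + 3×2 = 24; y[2] = 5×2 + 1×3 + 3×3 = 22 → [26, 24, 22]. Given [26, 24, 22] matches, so answer: Yes

Yes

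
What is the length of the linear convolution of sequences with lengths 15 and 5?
Linear/full convolution length: m + n - 1 = 15 + 5 - 1 = 19

19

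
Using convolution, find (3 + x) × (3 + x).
Ascending coefficients: a = [3, 1], b = [3, 1]. c[0] = 3×3 = 9; c[1] = 3×1 + 1×3 = 6; c[2] = 1×1 = 1. Result coefficients: [9, 6, 1] → 9 + 6x + x^2

9 + 6x + x^2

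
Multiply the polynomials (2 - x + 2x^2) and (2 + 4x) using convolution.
Ascending coefficients: a = [2, -1, 2], b = [2, 4]. c[0] = 2×2 = 4; c[1] = 2×4 + -1×2 = 6; c[2] = -1×4 + 2×2 = 0; c[3] = 2×4 = 8. Result coefficients: [4, 6, 0, 8] → 4 + 6x + 8x^3

4 + 6x + 8x^3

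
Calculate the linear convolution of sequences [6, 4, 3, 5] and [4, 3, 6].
y[0] = 6×4 = 24; y[1] = 6×3 + 4×4 = 34; y[2] = 6×6 + 4×3 + 3×4 = 60; y[3] = 4×6 + 3×3 + 5×4 = 53; y[4] = 3×6 + 5×3 = 33; y[5] = 5×6 = 30

[24, 34, 60, 53, 33, 30]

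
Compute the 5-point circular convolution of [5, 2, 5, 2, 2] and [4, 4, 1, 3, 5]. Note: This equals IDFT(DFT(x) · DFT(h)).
Either evaluate y[k] = Σ_j x[j]·h[(k-j) mod 5] directly, or use IDFT(DFT(x) · DFT(h)). y[0] = 5×4 + 2×5 + 5×3 + 2×1 + 2×4 = 55; y[1] = 5×4 + 2×4 + 5×5 + 2×3 + 2×1 = 61; y[2] = 5×1 + 2×4 + 5×4 + 2×5 + 2×3 = 49; y[3] = 5×3 + 2×1 + 5×4 + 2×4 + 2×5 = 55; y[4] = 5×5 + 2×3 + 5×1 + 2×4 + 2×4 = 52. Result: [55, 61, 49, 55, 52]

[55, 61, 49, 55, 52]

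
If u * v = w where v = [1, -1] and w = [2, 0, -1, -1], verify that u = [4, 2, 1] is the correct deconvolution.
Forward-compute [4, 2, 1] * [1, -1]: w[0] = 4×1 = 4; w[1] = 4×-1 + 2×1 = -2; w[2] = 2×-1 + 1×1 = -1; w[3] = 1×-1 = -1 → [4, -2, -1, -1]. Does not match given w = [2, 0, -1, -1].

Not verified. [4, 2, 1] * [1, -1] = [4, -2, -1, -1], which differs from [2, 0, -1, -1] at index 0.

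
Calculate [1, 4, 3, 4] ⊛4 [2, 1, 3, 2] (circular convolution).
Use y[k] = Σ_j a[j]·b[(k-j) mod 4]. y[0] = 1×2 + 4×2 + 3×3 + 4×1 = 23; y[1] = 1×1 + 4×2 + 3×2 + 4×3 = 27; y[2] = 1×3 + 4×1 + 3×2 + 4×2 = 21; y[3] = 1×2 + 4×3 + 3×1 + 4×2 = 25. Result: [23, 27, 21, 25]

[23, 27, 21, 25]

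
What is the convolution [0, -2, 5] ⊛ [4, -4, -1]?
y[0] = 0×4 = 0; y[1] = 0×-4 + -2×4 = -8; y[2] = 0×-1 + -2×-4 + 5×4 = 28; y[3] = -2×-1 + 5×-4 = -18; y[4] = 5×-1 = -5

[0, -8, 28, -18, -5]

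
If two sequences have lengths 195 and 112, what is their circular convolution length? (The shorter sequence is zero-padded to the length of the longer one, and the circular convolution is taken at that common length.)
Circular convolution (zero-padding the shorter input) has length max(m, n) = max(195, 112) = 195

195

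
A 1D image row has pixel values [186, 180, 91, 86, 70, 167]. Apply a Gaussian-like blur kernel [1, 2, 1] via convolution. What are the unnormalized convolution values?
Convolve image row [186, 180, 91, 86, 70, 167] with kernel [1, 2, 1]: y[0] = 186×1 = 186; y[1] = 186×2 + 180×1 = 552; y[2] = 186×1 + 180×2 + 91×1 = 637; y[3] = 180×1 + 91×2 + 86×1 = 448; y[4] = 91×1 + 86×2 + 70×1 = 333; y[5] = 86×1 + 70×2 + 167×1 = 393; y[6] = 70×1 + 167×2 = 404; y[7] = 167×1 = 167 → [186, 552, 637, 448, 333, 393, 404, 167]. Normalization factor = sum(kernel) = 4.

[186, 552, 637, 448, 333, 393, 404, 167]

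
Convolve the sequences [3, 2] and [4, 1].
y[0] = 3×4 = 12; y[1] = 3×1 + 2×4 = 11; y[2] = 2×1 = 2

[12, 11, 2]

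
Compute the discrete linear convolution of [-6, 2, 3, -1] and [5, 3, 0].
y[0] = -6×5 = -30; y[1] = -6×3 + 2×5 = -8; y[2] = -6×0 + 2×3 + 3×5 = 21; y[3] = 2×0 + 3×3 + -1×5 = 4; y[4] = 3×0 + -1×3 = -3; y[5] = -1×0 = 0

[-30, -8, 21, 4, -3, 0]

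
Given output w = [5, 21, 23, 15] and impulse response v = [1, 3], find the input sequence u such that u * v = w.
Deconvolve w=[5, 21, 23, 15] by v=[1, 3]. Since v[0]=1, solve forward: u[0] = w[0] / 1 = 5; u[1] = (w[1] - 5×3) / 1 = 6; u[2] = (w[2] - 6×3) / 1 = 5. So u = [5, 6, 5]. Check by forward convolution: w[0] = 5×1 = 5; w[1] = 5×3 + 6×1 = 21; w[2] = 6×3 + 5×1 = 23; w[3] = 5×3 = 15

[5, 6, 5]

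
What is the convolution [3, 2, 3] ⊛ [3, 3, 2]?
y[0] = 3×3 = 9; y[1] = 3×3 + 2×3 = 15; y[2] = 3×2 + 2×3 + 3×3 = 21; y[3] = 2×2 + 3×3 = 13; y[4] = 3×2 = 6

[9, 15, 21, 13, 6]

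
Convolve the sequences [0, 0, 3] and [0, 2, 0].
y[0] = 0×0 = 0; y[1] = 0×2 + 0×0 = 0; y[2] = 0×0 + 0×2 + 3×0 = 0; y[3] = 0×0 + 3×2 = 6; y[4] = 3×0 = 0

[0, 0, 0, 6, 0]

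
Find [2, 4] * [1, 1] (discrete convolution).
y[0] = 2×1 = 2; y[1] = 2×1 + 4×1 = 6; y[2] = 4×1 = 4

[2, 6, 4]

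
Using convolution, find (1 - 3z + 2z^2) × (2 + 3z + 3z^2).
Ascending coefficients: a = [1, -3, 2], b = [2, 3, 3]. c[0] = 1×2 = 2; c[1] = 1×3 + -3×2 = -3; c[2] = 1×3 + -3×3 + 2×2 = -2; c[3] = -3×3 + 2×3 = -3; c[4] = 2×3 = 6. Result coefficients: [2, -3, -2, -3, 6] → 2 - 3z - 2z^2 - 3z^3 + 6z^4

2 - 3z - 2z^2 - 3z^3 + 6z^4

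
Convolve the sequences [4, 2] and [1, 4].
y[0] = 4×1 = 4; y[1] = 4×4 + 2×1 = 18; y[2] = 2×4 = 8

[4, 18, 8]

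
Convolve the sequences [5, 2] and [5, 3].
y[0] = 5×5 = 25; y[1] = 5×3 + 2×5 = 25; y[2] = 2×3 = 6

[25, 25, 6]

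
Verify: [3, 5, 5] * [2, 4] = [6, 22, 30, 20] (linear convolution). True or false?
Recompute linear convolution of [3, 5, 5] and [2, 4]: y[0] = 3×2 = 6; y[1] = 3×4 + 5×2 = 22; y[2] = 5×4 + 5×2 = 30; y[3] = 5×4 = 20 → [6, 22, 30, 20]. Given [6, 22, 30, 20] matches, so answer: Yes

Yes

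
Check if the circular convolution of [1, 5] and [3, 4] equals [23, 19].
Recompute circular convolution of [1, 5] and [3, 4]: y[0] = 1×3 + 5×4 = 23; y[1] = 1×4 + 5×3 = 19 → [23, 19]. Given [23, 19] matches, so answer: Yes

Yes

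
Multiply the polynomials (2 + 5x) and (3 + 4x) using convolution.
Ascending coefficients: a = [2, 5], b = [3, 4]. c[0] = 2×3 = 6; c[1] = 2×4 + 5×3 = 23; c[2] = 5×4 = 20. Result coefficients: [6, 23, 20] → 6 + 23x + 20x^2

6 + 23x + 20x^2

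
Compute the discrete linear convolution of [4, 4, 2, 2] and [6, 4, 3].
y[0] = 4×6 = 24; y[1] = 4×4 + 4×6 = 40; y[2] = 4×3 + 4×4 + 2×6 = 40; y[3] = 4×3 + 2×4 + 2×6 = 32; y[4] = 2×3 + 2×4 = 14; y[5] = 2×3 = 6

[24, 40, 40, 32, 14, 6]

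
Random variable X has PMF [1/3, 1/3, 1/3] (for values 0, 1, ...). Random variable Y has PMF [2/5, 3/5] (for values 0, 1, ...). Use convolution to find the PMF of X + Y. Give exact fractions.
P(X+Y=k) = Σ_i P(X=i)·P(Y=k-i) — a convolution of [1/3, 1/3, 1/3] and [2/5, 3/5]. P(X+Y=0) = (1/3)×(2/5) = 2/15; P(X+Y=1) = (1/3)×(3/5) + (1/3)×(2/5) = 1/5 + 2/15 = 1/3; P(X+Y=2) = (1/3)×(3/5) + (1/3)×(2/5) = 1/5 + 2/15 = 1/3; P(X+Y=3) = (1/3)×(3/5) = 1/5. PMF: [2/15, 1/3, 1/3, 1/5] (sums to 1 ✓)

[2/15, 1/3, 1/3, 1/5]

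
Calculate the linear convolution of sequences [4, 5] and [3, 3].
y[0] = 4×3 = 12; y[1] = 4×3 + 5×3 = 27; y[2] = 5×3 = 15

[12, 27, 15]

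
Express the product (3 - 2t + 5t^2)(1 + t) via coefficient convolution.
Ascending coefficients: a = [3, -2, 5], b = [1, 1]. c[0] = 3×1 = 3; c[1] = 3×1 + -2×1 = 1; c[2] = -2×1 + 5×1 = 3; c[3] = 5×1 = 5. Result coefficients: [3, 1, 3, 5] → 3 + t + 3t^2 + 5t^3

3 + t + 3t^2 + 5t^3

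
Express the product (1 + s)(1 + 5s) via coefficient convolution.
Ascending coefficients: a = [1, 1], b = [1, 5]. c[0] = 1×1 = 1; c[1] = 1×5 + 1×1 = 6; c[2] = 1×5 = 5. Result coefficients: [1, 6, 5] → 1 + 6s + 5s^2

1 + 6s + 5s^2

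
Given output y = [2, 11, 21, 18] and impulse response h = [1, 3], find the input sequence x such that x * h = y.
Deconvolve y=[2, 11, 21, 18] by h=[1, 3]. Since h[0]=1, solve forward: x[0] = y[0] / 1 = 2; x[1] = (y[1] - 2×3) / 1 = 5; x[2] = (y[2] - 5×3) / 1 = 6. So x = [2, 5, 6]. Check by forward convolution: y[0] = 2×1 = 2; y[1] = 2×3 + 5×1 = 11; y[2] = 5×3 + 6×1 = 21; y[3] = 6×3 = 18

[2, 5, 6]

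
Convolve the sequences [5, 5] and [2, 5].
y[0] = 5×2 = 10; y[1] = 5×5 + 5×2 = 35; y[2] = 5×5 = 25

[10, 35, 25]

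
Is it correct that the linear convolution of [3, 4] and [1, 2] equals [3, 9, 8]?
Recompute linear convolution of [3, 4] and [1, 2]: y[0] = 3×1 = 3; y[1] = 3×2 + 4×1 = 10; y[2] = 4×2 = 8 → [3, 10, 8]. Compare to given [3, 9, 8]: they differ at index 1: given 9, correct 10, so answer: No

No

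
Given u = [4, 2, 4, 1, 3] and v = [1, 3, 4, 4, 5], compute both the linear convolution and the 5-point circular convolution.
Linear: y_lin[0] = 4×1 = 4; y_lin[1] = 4×3 + 2×1 = 14; y_lin[2] = 4×4 + 2×3 + 4×1 = 26; y_lin[3] = 4×4 + 2×4 + 4×3 + 1×1 = 37; y_lin[4] = 4×5 + 2×4 + 4×4 + 1×3 + 3×1 = 50; y_lin[5] = 2×5 + 4×4 + 1×4 + 3×3 = 39; y_lin[6] = 4×5 + 1×4 + 3×4 = 36; y_lin[7] = 1×5 + 3×4 = 17; y_lin[8] = 3×5 = 15 → [4, 14, 26, 37, 50, 39, 36, 17, 15]. Circular (length 5): y[0] = 4×1 + 2×5 + 4×4 + 1×4 + 3×3 = 43; y[1] = 4×3 + 2×1 + 4×5 + 1×4 + 3×4 = 50; y[2] = 4×4 + 2×3 + 4×1 + 1×5 + 3×4 = 43; y[3] = 4×4 + 2×4 + 4×3 + 1×1 + 3×5 = 52; y[4] = 4×5 + 2×4 + 4×4 + 1×3 + 3×1 = 50 → [43, 50, 43, 52, 50]

Linear: [4, 14, 26, 37, 50, 39, 36, 17, 15], Circular: [43, 50, 43, 52, 50]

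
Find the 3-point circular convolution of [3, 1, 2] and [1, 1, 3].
Use y[k] = Σ_j f[j]·g[(k-j) mod 3]. y[0] = 3×1 + 1×3 + 2×1 = 8; y[1] = 3×1 + 1×1 + 2×3 = 10; y[2] = 3×3 + 1×1 + 2×1 = 12. Result: [8, 10, 12]

[8, 10, 12]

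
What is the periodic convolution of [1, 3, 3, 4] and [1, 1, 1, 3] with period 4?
Use y[k] = Σ_j u[j]·v[(k-j) mod 4]. y[0] = 1×1 + 3×3 + 3×1 + 4×1 = 17; y[1] = 1×1 + 3×1 + 3×3 + 4×1 = 17; y[2] = 1×1 + 3×1 + 3×1 + 4×3 = 19; y[3] = 1×3 + 3×1 + 3×1 + 4×1 = 13. Result: [17, 17, 19, 13]

[17, 17, 19, 13]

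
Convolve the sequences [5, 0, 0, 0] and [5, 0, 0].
y[0] = 5×5 = 25; y[1] = 5×0 + 0×5 = 0; y[2] = 5×0 + 0×0 + 0×5 = 0; y[3] = 0×0 + 0×0 + 0×5 = 0; y[4] = 0×0 + 0×0 = 0; y[5] = 0×0 = 0

[25, 0, 0, 0, 0, 0]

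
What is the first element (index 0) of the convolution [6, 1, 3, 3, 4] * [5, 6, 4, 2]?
Use y[k] = Σ_i a[i]·b[k-i] at k=0. y[0] = 6×5 = 30

30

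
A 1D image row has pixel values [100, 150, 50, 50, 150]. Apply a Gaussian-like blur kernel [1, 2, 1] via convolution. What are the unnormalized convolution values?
Convolve image row [100, 150, 50, 50, 150] with kernel [1, 2, 1]: y[0] = 100×1 = 100; y[1] = 100×2 + 150×1 = 350; y[2] = 100×1 + 150×2 + 50×1 = 450; y[3] = 150×1 + 50×2 + 50×1 = 300; y[4] = 50×1 + 50×2 + 150×1 = 300; y[5] = 50×1 + 150×2 = 350; y[6] = 150×1 = 150 → [100, 350, 450, 300, 300, 350, 150]. Normalization factor = sum(kernel) = 4.

[100, 350, 450, 300, 300, 350, 150]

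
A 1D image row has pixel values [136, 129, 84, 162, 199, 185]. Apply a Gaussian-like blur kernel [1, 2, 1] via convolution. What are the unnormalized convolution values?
Convolve image row [136, 129, 84, 162, 199, 185] with kernel [1, 2, 1]: y[0] = 136×1 = 136; y[1] = 136×2 + 129×1 = 401; y[2] = 136×1 + 129×2 + 84×1 = 478; y[3] = 129×1 + 84×2 + 162×1 = 459; y[4] = 84×1 + 162×2 + 199×1 = 607; y[5] = 162×1 + 199×2 + 185×1 = 745; y[6] = 199×1 + 185×2 = 569; y[7] = 185×1 = 185 → [136, 401, 478, 459, 607, 745, 569, 185]. Normalization factor = sum(kernel) = 4.

[136, 401, 478, 459, 607, 745, 569, 185]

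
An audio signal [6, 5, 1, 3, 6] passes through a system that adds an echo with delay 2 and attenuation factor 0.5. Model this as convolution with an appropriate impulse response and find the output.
Direct-path + delayed-attenuated-path model → impulse response h = [1, 0, 0.5] (1 at lag 0, 0.5 at lag 2). Output y[n] = x[n] + 0.5·x[n - 2] (with x[n] = 0 outside 0..4): y[0] = 6 + 0.5×0 = 6; y[1] = 5 + 0.5×0 = 5; y[2] = 1 + 0.5×6 = 4.0; y[3] = 3 + 0.5×5 = 5.5; y[4] = 6 + 0.5×1 = 6.5; y[5] = 0 + 0.5×3 = 1.5; y[6] = 0 + 0.5×6 = 3.0. So y = [6, 5, 4.0, 5.5, 6.5, 1.5, 3.0]

[6, 5, 4.0, 5.5, 6.5, 1.5, 3.0]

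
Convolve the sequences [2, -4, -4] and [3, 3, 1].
y[0] = 2×3 = 6; y[1] = 2×3 + -4×3 = -6; y[2] = 2×1 + -4×3 + -4×3 = -22; y[3] = -4×1 + -4×3 = -16; y[4] = -4×1 = -4

[6, -6, -22, -16, -4]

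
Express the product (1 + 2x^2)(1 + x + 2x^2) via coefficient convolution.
Ascending coefficients: a = [1, 0, 2], b = [1, 1, 2]. c[0] = 1×1 = 1; c[1] = 1×1 + 0×1 = 1; c[2] = 1×2 + 0×1 + 2×1 = 4; c[3] = 0×2 + 2×1 = 2; c[4] = 2×2 = 4. Result coefficients: [1, 1, 4, 2, 4] → 1 + x + 4x^2 + 2x^3 + 4x^4

1 + x + 4x^2 + 2x^3 + 4x^4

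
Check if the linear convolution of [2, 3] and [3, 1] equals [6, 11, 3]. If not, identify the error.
Recompute linear convolution of [2, 3] and [3, 1]: y[0] = 2×3 = 6; y[1] = 2×1 + 3×3 = 11; y[2] = 3×1 = 3 → [6, 11, 3]. Given [6, 11, 3] matches, so answer: Yes

Yes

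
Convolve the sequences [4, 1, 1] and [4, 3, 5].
y[0] = 4×4 = 16; y[1] = 4×3 + 1×4 = 16; y[2] = 4×5 + 1×3 + 1×4 = 27; y[3] = 1×5 + 1×3 = 8; y[4] = 1×5 = 5

[16, 16, 27, 8, 5]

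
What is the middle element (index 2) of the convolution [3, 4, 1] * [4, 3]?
Use y[k] = Σ_i a[i]·b[k-i] at k=2. y[2] = 4×3 + 1×4 = 16

16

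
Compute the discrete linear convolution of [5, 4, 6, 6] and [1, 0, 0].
y[0] = 5×1 = 5; y[1] = 5×0 + 4×1 = 4; y[2] = 5×0 + 4×0 + 6×1 = 6; y[3] = 4×0 + 6×0 + 6×1 = 6; y[4] = 6×0 + 6×0 = 0; y[5] = 6×0 = 0

[5, 4, 6, 6, 0, 0]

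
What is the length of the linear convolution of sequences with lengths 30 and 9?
Linear/full convolution length: m + n - 1 = 30 + 9 - 1 = 38

38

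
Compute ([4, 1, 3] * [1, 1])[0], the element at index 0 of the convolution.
Use y[k] = Σ_i a[i]·b[k-i] at k=0. y[0] = 4×1 = 4

4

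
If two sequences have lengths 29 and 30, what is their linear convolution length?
Linear/full convolution length: m + n - 1 = 29 + 30 - 1 = 58

58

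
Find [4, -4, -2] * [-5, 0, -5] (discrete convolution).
y[0] = 4×-5 = -20; y[1] = 4×0 + -4×-5 = 20; y[2] = 4×-5 + -4×0 + -2×-5 = -10; y[3] = -4×-5 + -2×0 = 20; y[4] = -2×-5 = 10

[-20, 20, -10, 20, 10]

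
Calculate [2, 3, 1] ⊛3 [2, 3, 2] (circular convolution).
Use y[k] = Σ_j s[j]·t[(k-j) mod 3]. y[0] = 2×2 + 3×2 + 1×3 = 13; y[1] = 2×3 + 3×2 + 1×2 = 14; y[2] = 2×2 + 3×3 + 1×2 = 15. Result: [13, 14, 15]

[13, 14, 15]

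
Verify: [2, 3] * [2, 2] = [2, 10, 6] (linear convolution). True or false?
Recompute linear convolution of [2, 3] and [2, 2]: y[0] = 2×2 = 4; y[1] = 2×2 + 3×2 = 10; y[2] = 3×2 = 6 → [4, 10, 6]. Compare to given [2, 10, 6]: they differ at index 0: given 2, correct 4, so answer: No

No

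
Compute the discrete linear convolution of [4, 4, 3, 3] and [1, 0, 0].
y[0] = 4×1 = 4; y[1] = 4×0 + 4×1 = 4; y[2] = 4×0 + 4×0 + 3×1 = 3; y[3] = 4×0 + 3×0 + 3×1 = 3; y[4] = 3×0 + 3×0 = 0; y[5] = 3×0 = 0

[4, 4, 3, 3, 0, 0]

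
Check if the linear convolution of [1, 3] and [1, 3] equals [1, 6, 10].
Recompute linear convolution of [1, 3] and [1, 3]: y[0] = 1×1 = 1; y[1] = 1×3 + 3×1 = 6; y[2] = 3×3 = 9 → [1, 6, 9]. Compare to given [1, 6, 10]: they differ at index 2: given 10, correct 9, so answer: No

No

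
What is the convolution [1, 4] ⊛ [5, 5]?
y[0] = 1×5 = 5; y[1] = 1×5 + 4×5 = 25; y[2] = 4×5 = 20

[5, 25, 20]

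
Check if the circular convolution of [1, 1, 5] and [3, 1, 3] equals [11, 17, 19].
Recompute circular convolution of [1, 1, 5] and [3, 1, 3]: y[0] = 1×3 + 1×3 + 5×1 = 11; y[1] = 1×1 + 1×3 + 5×3 = 19; y[2] = 1×3 + 1×1 + 5×3 = 19 → [11, 19, 19]. Compare to given [11, 17, 19]: they differ at index 1: given 17, correct 19, so answer: No

No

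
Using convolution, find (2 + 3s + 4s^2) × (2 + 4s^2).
Ascending coefficients: a = [2, 3, 4], b = [2, 0, 4]. c[0] = 2×2 = 4; c[1] = 2×0 + 3×2 = 6; c[2] = 2×4 + 3×0 + 4×2 = 16; c[3] = 3×4 + 4×0 = 12; c[4] = 4×4 = 16. Result coefficients: [4, 6, 16, 12, 16] → 4 + 6s + 16s^2 + 12s^3 + 16s^4

4 + 6s + 16s^2 + 12s^3 + 16s^4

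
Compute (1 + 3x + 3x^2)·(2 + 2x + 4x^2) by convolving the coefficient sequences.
Ascending coefficients: a = [1, 3, 3], b = [2, 2, 4]. c[0] = 1×2 = 2; c[1] = 1×2 + 3×2 = 8; c[2] = 1×4 + 3×2 + 3×2 = 16; c[3] = 3×4 + 3×2 = 18; c[4] = 3×4 = 12. Result coefficients: [2, 8, 16, 18, 12] → 2 + 8x + 16x^2 + 18x^3 + 12x^4

2 + 8x + 16x^2 + 18x^3 + 12x^4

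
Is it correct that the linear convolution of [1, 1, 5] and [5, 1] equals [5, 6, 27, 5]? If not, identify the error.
Recompute linear convolution of [1, 1, 5] and [5, 1]: y[0] = 1×5 = 5; y[1] = 1×1 + 1×5 = 6; y[2] = 1×1 + 5×5 = 26; y[3] = 5×1 = 5 → [5, 6, 26, 5]. Compare to given [5, 6, 27, 5]: they differ at index 2: given 27, correct 26, so answer: No

No. Error at index 2: given 27, correct 26.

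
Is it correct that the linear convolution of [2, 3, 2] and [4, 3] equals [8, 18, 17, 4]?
Recompute linear convolution of [2, 3, 2] and [4, 3]: y[0] = 2×4 = 8; y[1] = 2×3 + 3×4 = 18; y[2] = 3×3 + 2×4 = 17; y[3] = 2×3 = 6 → [8, 18, 17, 6]. Compare to given [8, 18, 17, 4]: they differ at index 3: given 4, correct 6, so answer: No

No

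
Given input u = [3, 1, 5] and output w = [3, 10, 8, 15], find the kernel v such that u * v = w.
Output length 4 = len(u) + len(v) - 1 ⇒ len(v) = 2. Solve v forward using v[k] = (w[k] - Σ_{i≥1} u[i]·v[k-i]) / u[0]: v[0] = w[0] / u[0] = 3 / 3 = 1; v[1] = (w[1] - 1×1) / u[0] = (10 - 1×1) / 3 = 3. So v = [1, 3]. Forward-check [3, 1, 5] * [1, 3]: w[0] = 3×1 = 3; w[1] = 3×3 + 1×1 = 10; w[2] = 1×3 + 5×1 = 8; w[3] = 5×3 = 15 → [3, 10, 8, 15] ✓

[1, 3]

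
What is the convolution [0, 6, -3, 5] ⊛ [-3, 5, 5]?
y[0] = 0×-3 = 0; y[1] = 0×5 + 6×-3 = -18; y[2] = 0×5 + 6×5 + -3×-3 = 39; y[3] = 6×5 + -3×5 + 5×-3 = 0; y[4] = -3×5 + 5×5 = 10; y[5] = 5×5 = 25

[0, -18, 39, 0, 10, 25]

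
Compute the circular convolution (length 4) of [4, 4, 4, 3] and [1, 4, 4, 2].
Use y[k] = Σ_j u[j]·v[(k-j) mod 4]. y[0] = 4×1 + 4×2 + 4×4 + 3×4 = 40; y[1] = 4×4 + 4×1 + 4×2 + 3×4 = 40; y[2] = 4×4 + 4×4 + 4×1 + 3×2 = 42; y[3] = 4×2 + 4×4 + 4×4 + 3×1 = 43. Result: [40, 40, 42, 43]

[40, 40, 42, 43]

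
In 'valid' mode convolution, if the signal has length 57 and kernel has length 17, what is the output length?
'Valid' mode counts only positions where the kernel fully overlaps the signal: m - n + 1 = 57 - 17 + 1 = 41

41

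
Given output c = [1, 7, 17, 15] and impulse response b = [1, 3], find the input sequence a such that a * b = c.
Deconvolve c=[1, 7, 17, 15] by b=[1, 3]. Since b[0]=1, solve forward: a[0] = c[0] / 1 = 1; a[1] = (c[1] - 1×3) / 1 = 4; a[2] = (c[2] - 4×3) / 1 = 5. So a = [1, 4, 5]. Check by forward convolution: c[0] = 1×1 = 1; c[1] = 1×3 + 4×1 = 7; c[2] = 4×3 + 5×1 = 17; c[3] = 5×3 = 15

[1, 4, 5]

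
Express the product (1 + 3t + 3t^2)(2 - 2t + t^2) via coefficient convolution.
Ascending coefficients: a = [1, 3, 3], b = [2, -2, 1]. c[0] = 1×2 = 2; c[1] = 1×-2 + 3×2 = 4; c[2] = 1×1 + 3×-2 + 3×2 = 1; c[3] = 3×1 + 3×-2 = -3; c[4] = 3×1 = 3. Result coefficients: [2, 4, 1, -3, 3] → 2 + 4t + t^2 - 3t^3 + 3t^4

2 + 4t + t^2 - 3t^3 + 3t^4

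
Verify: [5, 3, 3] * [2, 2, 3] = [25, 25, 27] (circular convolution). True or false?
Recompute circular convolution of [5, 3, 3] and [2, 2, 3]: y[0] = 5×2 + 3×3 + 3×2 = 25; y[1] = 5×2 + 3×2 + 3×3 = 25; y[2] = 5×3 + 3×2 + 3×2 = 27 → [25, 25, 27]. Given [25, 25, 27] matches, so answer: Yes

Yes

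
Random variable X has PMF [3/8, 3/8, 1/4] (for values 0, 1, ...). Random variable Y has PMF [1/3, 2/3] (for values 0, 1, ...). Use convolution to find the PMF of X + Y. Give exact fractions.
P(X+Y=k) = Σ_i P(X=i)·P(Y=k-i) — a convolution of [3/8, 3/8, 1/4] and [1/3, 2/3]. P(X+Y=0) = (3/8)×(1/3) = 1/8; P(X+Y=1) = (3/8)×(2/3) + (3/8)×(1/3) = 1/4 + 1/8 = 3/8; P(X+Y=2) = (3/8)×(2/3) + (1/4)×(1/3) = 1/4 + 1/12 = 1/3; P(X+Y=3) = (1/4)×(2/3) = 1/6. PMF: [1/8, 3/8, 1/3, 1/6] (sums to 1 ✓)

[1/8, 3/8, 1/3, 1/6]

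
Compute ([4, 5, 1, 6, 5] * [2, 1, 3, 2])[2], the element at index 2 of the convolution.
Use y[k] = Σ_i a[i]·b[k-i] at k=2. y[2] = 4×3 + 5×1 + 1×2 = 19

19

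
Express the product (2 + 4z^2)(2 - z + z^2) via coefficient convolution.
Ascending coefficients: a = [2, 0, 4], b = [2, -1, 1]. c[0] = 2×2 = 4; c[1] = 2×-1 + 0×2 = -2; c[2] = 2×1 + 0×-1 + 4×2 = 10; c[3] = 0×1 + 4×-1 = -4; c[4] = 4×1 = 4. Result coefficients: [4, -2, 10, -4, 4] → 4 - 2z + 10z^2 - 4z^3 + 4z^4

4 - 2z + 10z^2 - 4z^3 + 4z^4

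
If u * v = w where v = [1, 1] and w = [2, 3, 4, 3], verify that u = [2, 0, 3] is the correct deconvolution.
Forward-compute [2, 0, 3] * [1, 1]: w[0] = 2×1 = 2; w[1] = 2×1 + 0×1 = 2; w[2] = 0×1 + 3×1 = 3; w[3] = 3×1 = 3 → [2, 2, 3, 3]. Does not match given w = [2, 3, 4, 3].

Not verified. [2, 0, 3] * [1, 1] = [2, 2, 3, 3], which differs from [2, 3, 4, 3] at index 1.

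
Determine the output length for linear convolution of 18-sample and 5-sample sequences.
Linear/full convolution length: m + n - 1 = 18 + 5 - 1 = 22

22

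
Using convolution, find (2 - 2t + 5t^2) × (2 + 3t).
Ascending coefficients: a = [2, -2, 5], b = [2, 3]. c[0] = 2×2 = 4; c[1] = 2×3 + -2×2 = 2; c[2] = -2×3 + 5×2 = 4; c[3] = 5×3 = 15. Result coefficients: [4, 2, 4, 15] → 4 + 2t + 4t^2 + 15t^3

4 + 2t + 4t^2 + 15t^3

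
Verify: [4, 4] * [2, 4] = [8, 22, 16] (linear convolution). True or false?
Recompute linear convolution of [4, 4] and [2, 4]: y[0] = 4×2 = 8; y[1] = 4×4 + 4×2 = 24; y[2] = 4×4 = 16 → [8, 24, 16]. Compare to given [8, 22, 16]: they differ at index 1: given 22, correct 24, so answer: No

No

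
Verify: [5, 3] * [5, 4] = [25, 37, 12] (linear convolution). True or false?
Recompute linear convolution of [5, 3] and [5, 4]: y[0] = 5×5 = 25; y[1] = 5×4 + 3×5 = 35; y[2] = 3×4 = 12 → [25, 35, 12]. Compare to given [25, 37, 12]: they differ at index 1: given 37, correct 35, so answer: No

No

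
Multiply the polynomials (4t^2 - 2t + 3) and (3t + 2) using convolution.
Ascending coefficients: a = [3, -2, 4], b = [2, 3]. c[0] = 3×2 = 6; c[1] = 3×3 + -2×2 = 5; c[2] = -2×3 + 4×2 = 2; c[3] = 4×3 = 12. Result coefficients: [6, 5, 2, 12] → 12t^3 + 2t^2 + 5t + 6

12t^3 + 2t^2 + 5t + 6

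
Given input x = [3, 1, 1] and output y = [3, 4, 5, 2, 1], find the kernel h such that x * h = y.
Output length 5 = len(x) + len(h) - 1 ⇒ len(h) = 3. Solve h forward using h[k] = (y[k] - Σ_{i≥1} x[i]·h[k-i]) / x[0]: h[0] = y[0] / x[0] = 3 / 3 = 1; h[1] = (y[1] - 1×1) / x[0] = (4 - 1×1) / 3 = 1; h[2] = (y[2] - 1×1 - 1×1) / x[0] = (5 - 1×1 - 1×1) / 3 = 1. So h = [1, 1, 1]. Forward-check [3, 1, 1] * [1, 1, 1]: y[0] = 3×1 = 3; y[1] = 3×1 + 1×1 = 4; y[2] = 3×1 + 1×1 + 1×1 = 5; y[3] = 1×1 + 1×1 = 2; y[4] = 1×1 = 1 → [3, 4, 5, 2, 1] ✓

[1, 1, 1]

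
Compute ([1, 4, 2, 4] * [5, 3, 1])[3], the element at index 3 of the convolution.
Use y[k] = Σ_i a[i]·b[k-i] at k=3. y[3] = 4×1 + 2×3 + 4×5 = 30

30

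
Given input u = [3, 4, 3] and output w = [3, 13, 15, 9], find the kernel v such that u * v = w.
Output length 4 = len(u) + len(v) - 1 ⇒ len(v) = 2. Solve v forward using v[k] = (w[k] - Σ_{i≥1} u[i]·v[k-i]) / u[0]: v[0] = w[0] / u[0] = 3 / 3 = 1; v[1] = (w[1] - 4×1) / u[0] = (13 - 4×1) / 3 = 3. So v = [1, 3]. Forward-check [3, 4, 3] * [1, 3]: w[0] = 3×1 = 3; w[1] = 3×3 + 4×1 = 13; w[2] = 4×3 + 3×1 = 15; w[3] = 3×3 = 9 → [3, 13, 15, 9] ✓

[1, 3]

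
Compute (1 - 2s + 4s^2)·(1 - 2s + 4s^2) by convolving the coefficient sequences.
Ascending coefficients: a = [1, -2, 4], b = [1, -2, 4]. c[0] = 1×1 = 1; c[1] = 1×-2 + -2×1 = -4; c[2] = 1×4 + -2×-2 + 4×1 = 12; c[3] = -2×4 + 4×-2 = -16; c[4] = 4×4 = 16. Result coefficients: [1, -4, 12, -16, 16] → 1 - 4s + 12s^2 - 16s^3 + 16s^4

1 - 4s + 12s^2 - 16s^3 + 16s^4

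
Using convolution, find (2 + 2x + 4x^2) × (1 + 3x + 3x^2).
Ascending coefficients: a = [2, 2, 4], b = [1, 3, 3]. c[0] = 2×1 = 2; c[1] = 2×3 + 2×1 = 8; c[2] = 2×3 + 2×3 + 4×1 = 16; c[3] = 2×3 + 4×3 = 18; c[4] = 4×3 = 12. Result coefficients: [2, 8, 16, 18, 12] → 2 + 8x + 16x^2 + 18x^3 + 12x^4

2 + 8x + 16x^2 + 18x^3 + 12x^4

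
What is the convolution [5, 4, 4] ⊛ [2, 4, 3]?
y[0] = 5×2 = 10; y[1] = 5×4 + 4×2 = 28; y[2] = 5×3 + 4×4 + 4×2 = 39; y[3] = 4×3 + 4×4 = 28; y[4] = 4×3 = 12

[10, 28, 39, 28, 12]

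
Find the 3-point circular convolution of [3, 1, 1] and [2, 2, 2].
Use y[k] = Σ_j f[j]·g[(k-j) mod 3]. y[0] = 3×2 + 1×2 + 1×2 = 10; y[1] = 3×2 + 1×2 + 1×2 = 10; y[2] = 3×2 + 1×2 + 1×2 = 10. Result: [10, 10, 10]

[10, 10, 10]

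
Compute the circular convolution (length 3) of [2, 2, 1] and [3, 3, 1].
Use y[k] = Σ_j f[j]·g[(k-j) mod 3]. y[0] = 2×3 + 2×1 + 1×3 = 11; y[1] = 2×3 + 2×3 + 1×1 = 13; y[2] = 2×1 + 2×3 + 1×3 = 11. Result: [11, 13, 11]

[11, 13, 11]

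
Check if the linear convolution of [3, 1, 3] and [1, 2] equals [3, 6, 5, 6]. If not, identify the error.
Recompute linear convolution of [3, 1, 3] and [1, 2]: y[0] = 3×1 = 3; y[1] = 3×2 + 1×1 = 7; y[2] = 1×2 + 3×1 = 5; y[3] = 3×2 = 6 → [3, 7, 5, 6]. Compare to given [3, 6, 5, 6]: they differ at index 1: given 6, correct 7, so answer: No

No. Error at index 1: given 6, correct 7.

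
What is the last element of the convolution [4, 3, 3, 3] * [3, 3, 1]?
Use y[k] = Σ_i a[i]·b[k-i] at k=5. y[5] = 3×1 = 3

3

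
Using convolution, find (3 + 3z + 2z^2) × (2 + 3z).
Ascending coefficients: a = [3, 3, 2], b = [2, 3]. c[0] = 3×2 = 6; c[1] = 3×3 + 3×2 = 15; c[2] = 3×3 + 2×2 = 13; c[3] = 2×3 = 6. Result coefficients: [6, 15, 13, 6] → 6 + 15z + 13z^2 + 6z^3

6 + 15z + 13z^2 + 6z^3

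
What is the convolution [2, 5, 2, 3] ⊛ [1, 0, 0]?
y[0] = 2×1 = 2; y[1] = 2×0 + 5×1 = 5; y[2] = 2×0 + 5×0 + 2×1 = 2; y[3] = 5×0 + 2×0 + 3×1 = 3; y[4] = 2×0 + 3×0 = 0; y[5] = 3×0 = 0

[2, 5, 2, 3, 0, 0]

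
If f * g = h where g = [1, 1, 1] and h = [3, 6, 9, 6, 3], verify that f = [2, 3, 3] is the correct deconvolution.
Forward-compute [2, 3, 3] * [1, 1, 1]: h[0] = 2×1 = 2; h[1] = 2×1 + 3×1 = 5; h[2] = 2×1 + 3×1 + 3×1 = 8; h[3] = 3×1 + 3×1 = 6; h[4] = 3×1 = 3 → [2, 5, 8, 6, 3]. Does not match given h = [3, 6, 9, 6, 3].

Not verified. [2, 3, 3] * [1, 1, 1] = [2, 5, 8, 6, 3], which differs from [3, 6, 9, 6, 3] at index 0.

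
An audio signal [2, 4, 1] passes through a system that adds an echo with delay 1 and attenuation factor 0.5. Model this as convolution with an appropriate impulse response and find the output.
Direct-path + delayed-attenuated-path model → impulse response h = [1, 0.5] (1 at lag 0, 0.5 at lag 1). Output y[n] = x[n] + 0.5·x[n - 1] (with x[n] = 0 outside 0..2): y[0] = 2 + 0.5×0 = 2; y[1] = 4 + 0.5×2 = 5.0; y[2] = 1 + 0.5×4 = 3.0; y[3] = 0 + 0.5×1 = 0.5. So y = [2, 5.0, 3.0, 0.5]

[2, 5.0, 3.0, 0.5]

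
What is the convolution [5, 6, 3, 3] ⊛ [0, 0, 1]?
y[0] = 5×0 = 0; y[1] = 5×0 + 6×0 = 0; y[2] = 5×1 + 6×0 + 3×0 = 5; y[3] = 6×1 + 3×0 + 3×0 = 6; y[4] = 3×1 + 3×0 = 3; y[5] = 3×1 = 3

[0, 0, 5, 6, 3, 3]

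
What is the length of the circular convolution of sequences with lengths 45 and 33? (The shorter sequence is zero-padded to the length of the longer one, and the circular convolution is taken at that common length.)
Circular convolution (zero-padding the shorter input) has length max(m, n) = max(45, 33) = 45

45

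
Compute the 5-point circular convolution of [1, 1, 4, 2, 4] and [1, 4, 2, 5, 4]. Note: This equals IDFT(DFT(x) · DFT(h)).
Either evaluate y[k] = Σ_j x[j]·h[(k-j) mod 5] directly, or use IDFT(DFT(x) · DFT(h)). y[0] = 1×1 + 1×4 + 4×5 + 2×2 + 4×4 = 45; y[1] = 1×4 + 1×1 + 4×4 + 2×5 + 4×2 = 39; y[2] = 1×2 + 1×4 + 4×1 + 2×4 + 4×5 = 38; y[3] = 1×5 + 1×2 + 4×4 + 2×1 + 4×4 = 41; y[4] = 1×4 + 1×5 + 4×2 + 2×4 + 4×1 = 29. Result: [45, 39, 38, 41, 29]

[45, 39, 38, 41, 29]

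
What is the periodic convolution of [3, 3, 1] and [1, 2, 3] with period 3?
Use y[k] = Σ_j f[j]·g[(k-j) mod 3]. y[0] = 3×1 + 3×3 + 1×2 = 14; y[1] = 3×2 + 3×1 + 1×3 = 12; y[2] = 3×3 + 3×2 + 1×1 = 16. Result: [14, 12, 16]

[14, 12, 16]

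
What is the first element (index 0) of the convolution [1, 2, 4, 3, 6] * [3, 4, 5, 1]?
Use y[k] = Σ_i a[i]·b[k-i] at k=0. y[0] = 1×3 = 3

3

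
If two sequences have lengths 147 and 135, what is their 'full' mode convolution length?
Linear/full convolution length: m + n - 1 = 147 + 135 - 1 = 281

281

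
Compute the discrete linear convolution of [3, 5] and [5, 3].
y[0] = 3×5 = 15; y[1] = 3×3 + 5×5 = 34; y[2] = 5×3 = 15

[15, 34, 15]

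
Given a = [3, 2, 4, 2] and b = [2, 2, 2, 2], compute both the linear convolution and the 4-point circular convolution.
Linear: y_lin[0] = 3×2 = 6; y_lin[1] = 3×2 + 2×2 = 10; y_lin[2] = 3×2 + 2×2 + 4×2 = 18; y_lin[3] = 3×2 + 2×2 + 4×2 + 2×2 = 22; y_lin[4] = 2×2 + 4×2 + 2×2 = 16; y_lin[5] = 4×2 + 2×2 = 12; y_lin[6] = 2×2 = 4 → [6, 10, 18, 22, 16, 12, 4]. Circular (length 4): y[0] = 3×2 + 2×2 + 4×2 + 2×2 = 22; y[1] = 3×2 + 2×2 + 4×2 + 2×2 = 22; y[2] = 3×2 + 2×2 + 4×2 + 2×2 = 22; y[3] = 3×2 + 2×2 + 4×2 + 2×2 = 22 → [22, 22, 22, 22]

Linear: [6, 10, 18, 22, 16, 12, 4], Circular: [22, 22, 22, 22]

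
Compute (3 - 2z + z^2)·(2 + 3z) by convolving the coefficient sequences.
Ascending coefficients: a = [3, -2, 1], b = [2, 3]. c[0] = 3×2 = 6; c[1] = 3×3 + -2×2 = 5; c[2] = -2×3 + 1×2 = -4; c[3] = 1×3 = 3. Result coefficients: [6, 5, -4, 3] → 6 + 5z - 4z^2 + 3z^3

6 + 5z - 4z^2 + 3z^3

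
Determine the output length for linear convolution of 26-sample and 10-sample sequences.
Linear/full convolution length: m + n - 1 = 26 + 10 - 1 = 35

35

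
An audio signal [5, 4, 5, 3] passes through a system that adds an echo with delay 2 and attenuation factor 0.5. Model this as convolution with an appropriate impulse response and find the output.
Direct-path + delayed-attenuated-path model → impulse response h = [1, 0, 0.5] (1 at lag 0, 0.5 at lag 2). Output y[n] = x[n] + 0.5·x[n - 2] (with x[n] = 0 outside 0..3): y[0] = 5 + 0.5×0 = 5; y[1] = 4 + 0.5×0 = 4; y[2] = 5 + 0.5×5 = 7.5; y[3] = 3 + 0.5×4 = 5.0; y[4] = 0 + 0.5×5 = 2.5; y[5] = 0 + 0.5×3 = 1.5. So y = [5, 4, 7.5, 5.0, 2.5, 1.5]

[5, 4, 7.5, 5.0, 2.5, 1.5]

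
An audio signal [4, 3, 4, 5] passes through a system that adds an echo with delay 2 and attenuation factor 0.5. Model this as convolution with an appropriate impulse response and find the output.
Direct-path + delayed-attenuated-path model → impulse response h = [1, 0, 0.5] (1 at lag 0, 0.5 at lag 2). Output y[n] = x[n] + 0.5·x[n - 2] (with x[n] = 0 outside 0..3): y[0] = 4 + 0.5×0 = 4; y[1] = 3 + 0.5×0 = 3; y[2] = 4 + 0.5×4 = 6.0; y[3] = 5 + 0.5×3 = 6.5; y[4] = 0 + 0.5×4 = 2.0; y[5] = 0 + 0.5×5 = 2.5. So y = [4, 3, 6.0, 6.5, 2.0, 2.5]

[4, 3, 6.0, 6.5, 2.0, 2.5]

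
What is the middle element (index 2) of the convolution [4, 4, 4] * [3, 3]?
Use y[k] = Σ_i a[i]·b[k-i] at k=2. y[2] = 4×3 + 4×3 = 24

24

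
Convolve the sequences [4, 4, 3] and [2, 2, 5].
y[0] = 4×2 = 8; y[1] = 4×2 + 4×2 = 16; y[2] = 4×5 + 4×2 + 3×2 = 34; y[3] = 4×5 + 3×2 = 26; y[4] = 3×5 = 15

[8, 16, 34, 26, 15]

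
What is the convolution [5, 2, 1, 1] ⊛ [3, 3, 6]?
y[0] = 5×3 = 15; y[1] = 5×3 + 2×3 = 21; y[2] = 5×6 + 2×3 + 1×3 = 39; y[3] = 2×6 + 1×3 + 1×3 = 18; y[4] = 1×6 + 1×3 = 9; y[5] = 1×6 = 6

[15, 21, 39, 18, 9, 6]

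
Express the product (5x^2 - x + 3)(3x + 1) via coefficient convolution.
Ascending coefficients: a = [3, -1, 5], b = [1, 3]. c[0] = 3×1 = 3; c[1] = 3×3 + -1×1 = 8; c[2] = -1×3 + 5×1 = 2; c[3] = 5×3 = 15. Result coefficients: [3, 8, 2, 15] → 15x^3 + 2x^2 + 8x + 3

15x^3 + 2x^2 + 8x + 3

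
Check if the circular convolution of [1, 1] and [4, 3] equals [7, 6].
Recompute circular convolution of [1, 1] and [4, 3]: y[0] = 1×4 + 1×3 = 7; y[1] = 1×3 + 1×4 = 7 → [7, 7]. Compare to given [7, 6]: they differ at index 1: given 6, correct 7, so answer: No

No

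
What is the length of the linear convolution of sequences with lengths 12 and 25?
Linear/full convolution length: m + n - 1 = 12 + 25 - 1 = 36

36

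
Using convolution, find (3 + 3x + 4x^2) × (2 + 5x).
Ascending coefficients: a = [3, 3, 4], b = [2, 5]. c[0] = 3×2 = 6; c[1] = 3×5 + 3×2 = 21; c[2] = 3×5 + 4×2 = 23; c[3] = 4×5 = 20. Result coefficients: [6, 21, 23, 20] → 6 + 21x + 23x^2 + 20x^3

6 + 21x + 23x^2 + 20x^3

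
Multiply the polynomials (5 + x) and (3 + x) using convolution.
Ascending coefficients: a = [5, 1], b = [3, 1]. c[0] = 5×3 = 15; c[1] = 5×1 + 1×3 = 8; c[2] = 1×1 = 1. Result coefficients: [15, 8, 1] → 15 + 8x + x^2

15 + 8x + x^2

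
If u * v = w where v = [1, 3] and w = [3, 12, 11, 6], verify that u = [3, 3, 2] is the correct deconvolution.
Forward-compute [3, 3, 2] * [1, 3]: w[0] = 3×1 = 3; w[1] = 3×3 + 3×1 = 12; w[2] = 3×3 + 2×1 = 11; w[3] = 2×3 = 6 → [3, 12, 11, 6]. Matches given w = [3, 12, 11, 6], so verified.

Verified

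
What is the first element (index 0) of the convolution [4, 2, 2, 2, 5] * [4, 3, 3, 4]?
Use y[k] = Σ_i a[i]·b[k-i] at k=0. y[0] = 4×4 = 16

16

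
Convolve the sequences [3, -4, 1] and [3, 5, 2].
y[0] = 3×3 = 9; y[1] = 3×5 + -4×3 = 3; y[2] = 3×2 + -4×5 + 1×3 = -11; y[3] = -4×2 + 1×5 = -3; y[4] = 1×2 = 2

[9, 3, -11, -3, 2]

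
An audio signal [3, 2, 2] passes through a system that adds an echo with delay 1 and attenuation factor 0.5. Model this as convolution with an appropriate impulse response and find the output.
Direct-path + delayed-attenuated-path model → impulse response h = [1, 0.5] (1 at lag 0, 0.5 at lag 1). Output y[n] = x[n] + 0.5·x[n - 1] (with x[n] = 0 outside 0..2): y[0] = 3 + 0.5×0 = 3; y[1] = 2 + 0.5×3 = 3.5; y[2] = 2 + 0.5×2 = 3.0; y[3] = 0 + 0.5×2 = 1.0. So y = [3, 3.5, 3.0, 1.0]

[3, 3.5, 3.0, 1.0]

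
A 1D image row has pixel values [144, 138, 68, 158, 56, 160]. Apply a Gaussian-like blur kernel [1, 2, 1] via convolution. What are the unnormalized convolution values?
Convolve image row [144, 138, 68, 158, 56, 160] with kernel [1, 2, 1]: y[0] = 144×1 = 144; y[1] = 144×2 + 138×1 = 426; y[2] = 144×1 + 138×2 + 68×1 = 488; y[3] = 138×1 + 68×2 + 158×1 = 432; y[4] = 68×1 + 158×2 + 56×1 = 440; y[5] = 158×1 + 56×2 + 160×1 = 430; y[6] = 56×1 + 160×2 = 376; y[7] = 160×1 = 160 → [144, 426, 488, 432, 440, 430, 376, 160]. Normalization factor = sum(kernel) = 4.

[144, 426, 488, 432, 440, 430, 376, 160]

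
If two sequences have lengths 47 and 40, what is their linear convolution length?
Linear/full convolution length: m + n - 1 = 47 + 40 - 1 = 86

86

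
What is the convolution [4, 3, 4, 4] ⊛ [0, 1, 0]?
y[0] = 4×0 = 0; y[1] = 4×1 + 3×0 = 4; y[2] = 4×0 + 3×1 + 4×0 = 3; y[3] = 3×0 + 4×1 + 4×0 = 4; y[4] = 4×0 + 4×1 = 4; y[5] = 4×0 = 0

[0, 4, 3, 4, 4, 0]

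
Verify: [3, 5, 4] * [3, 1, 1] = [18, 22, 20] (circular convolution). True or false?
Recompute circular convolution of [3, 5, 4] and [3, 1, 1]: y[0] = 3×3 + 5×1 + 4×1 = 18; y[1] = 3×1 + 5×3 + 4×1 = 22; y[2] = 3×1 + 5×1 + 4×3 = 20 → [18, 22, 20]. Given [18, 22, 20] matches, so answer: Yes

Yes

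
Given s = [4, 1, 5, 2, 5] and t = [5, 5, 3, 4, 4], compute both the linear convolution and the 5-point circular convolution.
Linear: y_lin[0] = 4×5 = 20; y_lin[1] = 4×5 + 1×5 = 25; y_lin[2] = 4×3 + 1×5 + 5×5 = 42; y_lin[3] = 4×4 + 1×3 + 5×5 + 2×5 = 54; y_lin[4] = 4×4 + 1×4 + 5×3 + 2×5 + 5×5 = 70; y_lin[5] = 1×4 + 5×4 + 2×3 + 5×5 = 55; y_lin[6] = 5×4 + 2×4 + 5×3 = 43; y_lin[7] = 2×4 + 5×4 = 28; y_lin[8] = 5×4 = 20 → [20, 25, 42, 54, 70, 55, 43, 28, 20]. Circular (length 5): y[0] = 4×5 + 1×4 + 5×4 + 2×3 + 5×5 = 75; y[1] = 4×5 + 1×5 + 5×4 + 2×4 + 5×3 = 68; y[2] = 4×3 + 1×5 + 5×5 + 2×4 + 5×4 = 70; y[3] = 4×4 + 1×3 + 5×5 + 2×5 + 5×4 = 74; y[4] = 4×4 + 1×4 + 5×3 + 2×5 + 5×5 = 70 → [75, 68, 70, 74, 70]

Linear: [20, 25, 42, 54, 70, 55, 43, 28, 20], Circular: [75, 68, 70, 74, 70]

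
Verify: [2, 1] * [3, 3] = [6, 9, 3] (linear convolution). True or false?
Recompute linear convolution of [2, 1] and [3, 3]: y[0] = 2×3 = 6; y[1] = 2×3 + 1×3 = 9; y[2] = 1×3 = 3 → [6, 9, 3]. Given [6, 9, 3] matches, so answer: Yes

Yes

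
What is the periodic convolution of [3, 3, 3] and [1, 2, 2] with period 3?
Use y[k] = Σ_j a[j]·b[(k-j) mod 3]. y[0] = 3×1 + 3×2 + 3×2 = 15; y[1] = 3×2 + 3×1 + 3×2 = 15; y[2] = 3×2 + 3×2 + 3×1 = 15. Result: [15, 15, 15]

[15, 15, 15]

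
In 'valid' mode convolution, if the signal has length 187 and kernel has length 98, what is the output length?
'Valid' mode counts only positions where the kernel fully overlaps the signal: m - n + 1 = 187 - 98 + 1 = 90

90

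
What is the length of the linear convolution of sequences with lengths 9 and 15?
Linear/full convolution length: m + n - 1 = 9 + 15 - 1 = 23

23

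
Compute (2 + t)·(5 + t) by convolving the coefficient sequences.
Ascending coefficients: a = [2, 1], b = [5, 1]. c[0] = 2×5 = 10; c[1] = 2×1 + 1×5 = 7; c[2] = 1×1 = 1. Result coefficients: [10, 7, 1] → 10 + 7t + t^2

10 + 7t + t^2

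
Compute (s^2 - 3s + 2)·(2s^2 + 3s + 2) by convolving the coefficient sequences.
Ascending coefficients: a = [2, -3, 1], b = [2, 3, 2]. c[0] = 2×2 = 4; c[1] = 2×3 + -3×2 = 0; c[2] = 2×2 + -3×3 + 1×2 = -3; c[3] = -3×2 + 1×3 = -3; c[4] = 1×2 = 2. Result coefficients: [4, 0, -3, -3, 2] → 2s^4 - 3s^3 - 3s^2 + 4

2s^4 - 3s^3 - 3s^2 + 4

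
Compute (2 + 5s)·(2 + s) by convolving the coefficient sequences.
Ascending coefficients: a = [2, 5], b = [2, 1]. c[0] = 2×2 = 4; c[1] = 2×1 + 5×2 = 12; c[2] = 5×1 = 5. Result coefficients: [4, 12, 5] → 4 + 12s + 5s^2

4 + 12s + 5s^2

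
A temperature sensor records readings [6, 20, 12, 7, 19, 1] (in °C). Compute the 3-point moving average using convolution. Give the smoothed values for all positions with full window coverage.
3-point moving average kernel = [1, 1, 1]. Apply in 'valid' mode (full window coverage): avg[0] = (6 + 20 + 12) / 3 = 12.67; avg[1] = (20 + 12 + 7) / 3 = 13.0; avg[2] = (12 + 7 + 19) / 3 = 12.67; avg[3] = (7 + 19 + 1) / 3 = 9.0. Smoothed values: [12.67, 13.0, 12.67, 9.0]

[12.67, 13.0, 12.67, 9.0]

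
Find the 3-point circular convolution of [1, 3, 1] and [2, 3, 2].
Use y[k] = Σ_j s[j]·t[(k-j) mod 3]. y[0] = 1×2 + 3×2 + 1×3 = 11; y[1] = 1×3 + 3×2 + 1×2 = 11; y[2] = 1×2 + 3×3 + 1×2 = 13. Result: [11, 11, 13]

[11, 11, 13]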